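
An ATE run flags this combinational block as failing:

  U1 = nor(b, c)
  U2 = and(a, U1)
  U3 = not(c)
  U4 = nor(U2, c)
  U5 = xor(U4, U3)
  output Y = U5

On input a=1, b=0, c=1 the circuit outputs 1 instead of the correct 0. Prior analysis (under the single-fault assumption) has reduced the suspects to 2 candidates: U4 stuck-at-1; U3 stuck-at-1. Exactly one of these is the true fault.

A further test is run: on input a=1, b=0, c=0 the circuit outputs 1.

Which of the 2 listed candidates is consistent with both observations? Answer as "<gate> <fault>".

Evaluate each candidate on input a=1, b=0, c=0:
  U4 stuck-at-1: U1=1, U2=1, U3=1, U4=1 [stuck-at-1], U5=0 → 0 — eliminated
  U3 stuck-at-1: U1=1, U2=1, U3=1 [stuck-at-1], U4=0, U5=1 → 1 — matches
Only U3 stuck-at-1 reproduces the observed 1.

U3 stuck-at-1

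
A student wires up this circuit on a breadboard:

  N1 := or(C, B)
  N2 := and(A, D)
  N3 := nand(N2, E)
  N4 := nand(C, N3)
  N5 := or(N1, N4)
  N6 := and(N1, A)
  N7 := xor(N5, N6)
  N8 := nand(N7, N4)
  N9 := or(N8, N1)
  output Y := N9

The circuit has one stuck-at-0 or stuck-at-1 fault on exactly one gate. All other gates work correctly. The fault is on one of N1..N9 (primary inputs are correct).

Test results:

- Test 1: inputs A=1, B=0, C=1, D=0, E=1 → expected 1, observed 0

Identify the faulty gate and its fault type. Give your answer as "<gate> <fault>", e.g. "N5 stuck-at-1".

Fault-free values for test 1 (A=1, B=0, C=1, D=0, E=1): N1=1, N2=0, N3=1, N4=0, N5=1, N6=1, N7=0, N8=1, N9=1, giving Y=1. Observed 0.
Test 1: faults giving observed 0 are {N9 stuck-at-0}.
Only N9 stuck-at-0 is consistent with every test.

N9 stuck-at-0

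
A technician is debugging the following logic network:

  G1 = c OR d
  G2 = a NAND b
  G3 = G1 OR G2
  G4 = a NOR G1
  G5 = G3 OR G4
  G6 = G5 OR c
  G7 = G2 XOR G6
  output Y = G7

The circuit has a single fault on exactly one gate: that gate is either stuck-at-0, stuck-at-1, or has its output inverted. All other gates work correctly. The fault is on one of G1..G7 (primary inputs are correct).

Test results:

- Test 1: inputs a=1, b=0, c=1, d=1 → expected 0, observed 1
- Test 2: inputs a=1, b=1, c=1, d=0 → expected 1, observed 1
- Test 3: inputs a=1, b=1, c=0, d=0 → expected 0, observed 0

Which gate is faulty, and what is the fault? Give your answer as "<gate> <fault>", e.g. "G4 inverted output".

G2 stuck-at-0

Fault-free values for test 1 (a=1, b=0, c=1, d=1): G1=1, G2=1, G3=1, G4=0, G5=1, G6=1, G7=0, giving Y=0. Observed 1.
Test 1: faults giving observed 1 are {G2 stuck-at-0, G2 inverted output, G6 stuck-at-0, G6 inverted output, G7 stuck-at-1, G7 inverted output}.
Test 2 (a=1, b=1, c=1, d=0): fault-free G1=1, G2=0, G3=1, G4=0, G5=1, G6=1, G7=1 → 1; observed 1. Eliminates G2 inverted output, G6 stuck-at-0, G6 inverted output, G7 inverted output.
Test 3 (a=1, b=1, c=0, d=0): fault-free G1=0, G2=0, G3=0, G4=0, G5=0, G6=0, G7=0 → 0; observed 0. Eliminates G7 stuck-at-1.
Only G2 stuck-at-0 is consistent with every test.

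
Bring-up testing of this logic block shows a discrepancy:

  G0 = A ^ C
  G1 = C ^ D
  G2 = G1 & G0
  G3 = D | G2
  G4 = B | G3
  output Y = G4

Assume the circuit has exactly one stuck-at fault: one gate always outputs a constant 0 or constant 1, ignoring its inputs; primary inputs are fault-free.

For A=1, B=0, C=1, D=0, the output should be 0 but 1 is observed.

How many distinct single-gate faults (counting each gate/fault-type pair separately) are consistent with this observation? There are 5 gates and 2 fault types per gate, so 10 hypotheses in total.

Fault-free: G0=0, G1=1, G2=0, G3=0, G4=0 → 0. Observed 1.
  G0 stuck-at-0: output 0 ✗
  G0 stuck-at-1: output 1 ✓
  G1 stuck-at-0: output 0 ✗
  G1 stuck-at-1: output 0 ✗
  G2 stuck-at-0: output 0 ✗
  G2 stuck-at-1: output 1 ✓
  G3 stuck-at-0: output 0 ✗
  G3 stuck-at-1: output 1 ✓
  G4 stuck-at-0: output 0 ✗
  G4 stuck-at-1: output 1 ✓
Consistent faults: {G0 stuck-at-1, G2 stuck-at-1, G3 stuck-at-1, G4 stuck-at-1} — 4 in all.

4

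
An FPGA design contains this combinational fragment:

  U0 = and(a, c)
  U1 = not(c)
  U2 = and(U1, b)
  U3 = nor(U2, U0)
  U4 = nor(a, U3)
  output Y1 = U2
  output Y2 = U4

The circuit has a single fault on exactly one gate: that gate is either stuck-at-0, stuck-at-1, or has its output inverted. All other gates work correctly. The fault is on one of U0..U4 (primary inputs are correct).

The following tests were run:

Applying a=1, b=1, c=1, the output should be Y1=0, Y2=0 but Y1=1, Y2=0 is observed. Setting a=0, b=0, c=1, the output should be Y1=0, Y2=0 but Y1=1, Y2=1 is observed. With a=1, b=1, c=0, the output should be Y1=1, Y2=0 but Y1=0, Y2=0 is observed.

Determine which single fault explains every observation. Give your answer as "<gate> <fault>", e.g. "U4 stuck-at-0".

U2 inverted output

Fault-free values for test 1 (a=1, b=1, c=1): U0=1, U1=0, U2=0, U3=0, U4=0, giving Y1=0, Y2=0. Observed Y1=1, Y2=0.
Test 1: faults giving observed Y1=1, Y2=0 are {U1 stuck-at-1, U1 inverted output, U2 stuck-at-1, U2 inverted output}.
Test 2 (a=0, b=0, c=1): fault-free U0=0, U1=0, U2=0, U3=1, U4=0 → Y1=0, Y2=0; observed Y1=1, Y2=1. Eliminates U1 stuck-at-1, U1 inverted output.
Test 3 (a=1, b=1, c=0): fault-free U0=0, U1=1, U2=1, U3=0, U4=0 → Y1=1, Y2=0; observed Y1=0, Y2=0. Eliminates U2 stuck-at-1.
Only U2 inverted output is consistent with every test.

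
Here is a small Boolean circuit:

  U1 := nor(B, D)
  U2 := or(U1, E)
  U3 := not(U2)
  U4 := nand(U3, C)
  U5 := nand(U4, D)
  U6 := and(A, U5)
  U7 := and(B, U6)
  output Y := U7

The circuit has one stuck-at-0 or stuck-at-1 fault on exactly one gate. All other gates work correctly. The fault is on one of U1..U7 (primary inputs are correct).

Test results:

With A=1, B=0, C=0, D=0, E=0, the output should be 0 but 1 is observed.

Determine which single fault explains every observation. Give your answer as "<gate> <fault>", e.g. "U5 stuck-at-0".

Fault-free values for test 1 (A=1, B=0, C=0, D=0, E=0): U1=1, U2=1, U3=0, U4=1, U5=1, U6=1, U7=0, giving Y=0. Observed 1.
Test 1: faults giving observed 1 are {U7 stuck-at-1}.
Only U7 stuck-at-1 is consistent with every test.

U7 stuck-at-1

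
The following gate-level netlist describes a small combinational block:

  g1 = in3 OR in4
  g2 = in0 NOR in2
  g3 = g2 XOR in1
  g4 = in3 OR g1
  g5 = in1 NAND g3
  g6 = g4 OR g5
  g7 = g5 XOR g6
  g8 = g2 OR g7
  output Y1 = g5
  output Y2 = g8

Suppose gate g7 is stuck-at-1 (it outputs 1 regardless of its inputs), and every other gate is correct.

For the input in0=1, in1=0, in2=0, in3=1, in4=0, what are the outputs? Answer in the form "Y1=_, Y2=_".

Y1=1, Y2=1

Propagate with g7 forced: g1=1, g2=0, g3=0, g4=1, g5=1, g6=1, g7=1 [stuck-at-1], g8=1.
So the outputs are Y1=1, Y2=1. (Without the fault they would be Y1=1, Y2=0.)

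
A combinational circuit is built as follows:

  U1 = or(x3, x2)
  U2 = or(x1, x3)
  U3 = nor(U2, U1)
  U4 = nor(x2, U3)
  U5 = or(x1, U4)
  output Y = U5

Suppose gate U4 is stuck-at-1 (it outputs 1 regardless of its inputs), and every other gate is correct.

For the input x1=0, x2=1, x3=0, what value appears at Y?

1

Propagate with U4 forced: U1=1, U2=0, U3=0, U4=1 [stuck-at-1], U5=1.
So Y = 1. (Without the fault it would be 0.)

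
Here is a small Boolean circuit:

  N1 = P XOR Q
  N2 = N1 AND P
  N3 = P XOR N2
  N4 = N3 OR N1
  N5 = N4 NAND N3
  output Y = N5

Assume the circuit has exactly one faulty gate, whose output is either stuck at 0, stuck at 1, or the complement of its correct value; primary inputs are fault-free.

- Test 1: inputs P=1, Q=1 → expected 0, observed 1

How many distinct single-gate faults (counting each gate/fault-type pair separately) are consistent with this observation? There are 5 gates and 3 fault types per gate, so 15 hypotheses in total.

Fault-free: N1=0, N2=0, N3=1, N4=1, N5=0 → 0. Observed 1.
  N1: stuck-at-1, inverted output ✓; others ✗
  N2: stuck-at-1, inverted output ✓; others ✗
  N3: stuck-at-0, inverted output ✓; others ✗
  N4: stuck-at-0, inverted output ✓; others ✗
  N5: stuck-at-1, inverted output ✓; others ✗
Consistent faults: {N1 stuck-at-1, N1 inverted output, N2 stuck-at-1, N2 inverted output, N3 stuck-at-0, N3 inverted output, N4 stuck-at-0, N4 inverted output, N5 stuck-at-1, N5 inverted output} — 10 in all.

10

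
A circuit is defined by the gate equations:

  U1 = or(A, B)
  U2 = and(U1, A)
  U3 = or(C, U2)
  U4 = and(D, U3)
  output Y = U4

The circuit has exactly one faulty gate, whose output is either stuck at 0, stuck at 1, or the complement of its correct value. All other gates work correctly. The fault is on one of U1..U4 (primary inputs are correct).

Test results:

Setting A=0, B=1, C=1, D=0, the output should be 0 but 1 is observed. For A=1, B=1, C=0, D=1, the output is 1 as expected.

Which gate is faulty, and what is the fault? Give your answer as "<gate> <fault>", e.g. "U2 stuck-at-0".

U4 stuck-at-1

Fault-free values for test 1 (A=0, B=1, C=1, D=0): U1=1, U2=0, U3=1, U4=0, giving Y=0. Observed 1.
Test 1: faults giving observed 1 are {U4 stuck-at-1, U4 inverted output}.
Test 2 (A=1, B=1, C=0, D=1): fault-free U1=1, U2=1, U3=1, U4=1 → 1; observed 1. Eliminates U4 inverted output.
Only U4 stuck-at-1 is consistent with every test.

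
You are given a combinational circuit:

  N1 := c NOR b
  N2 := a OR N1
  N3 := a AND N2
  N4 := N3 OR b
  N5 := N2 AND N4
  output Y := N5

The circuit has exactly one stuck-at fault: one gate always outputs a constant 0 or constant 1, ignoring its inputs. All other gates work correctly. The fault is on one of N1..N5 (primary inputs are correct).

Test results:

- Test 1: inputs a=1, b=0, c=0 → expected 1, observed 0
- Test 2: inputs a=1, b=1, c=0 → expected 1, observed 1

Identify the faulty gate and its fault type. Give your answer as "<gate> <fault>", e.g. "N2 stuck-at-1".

Fault-free values for test 1 (a=1, b=0, c=0): N1=1, N2=1, N3=1, N4=1, N5=1, giving Y=1. Observed 0.
Test 1: faults giving observed 0 are {N2 stuck-at-0, N3 stuck-at-0, N4 stuck-at-0, N5 stuck-at-0}.
Test 2 (a=1, b=1, c=0): fault-free N1=0, N2=1, N3=1, N4=1, N5=1 → 1; observed 1. Eliminates N2 stuck-at-0, N4 stuck-at-0, N5 stuck-at-0.
Only N3 stuck-at-0 is consistent with every test.

N3 stuck-at-0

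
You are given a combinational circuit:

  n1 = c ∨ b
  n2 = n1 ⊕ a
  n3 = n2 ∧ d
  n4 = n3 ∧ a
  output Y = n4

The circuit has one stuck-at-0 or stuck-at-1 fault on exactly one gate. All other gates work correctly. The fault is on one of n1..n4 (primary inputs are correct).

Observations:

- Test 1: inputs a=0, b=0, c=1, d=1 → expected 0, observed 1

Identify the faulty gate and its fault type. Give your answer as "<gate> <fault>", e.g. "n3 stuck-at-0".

Fault-free values for test 1 (a=0, b=0, c=1, d=1): n1=1, n2=1, n3=1, n4=0, giving Y=0. Observed 1.
Test 1: faults giving observed 1 are {n4 stuck-at-1}.
Only n4 stuck-at-1 is consistent with every test.

n4 stuck-at-1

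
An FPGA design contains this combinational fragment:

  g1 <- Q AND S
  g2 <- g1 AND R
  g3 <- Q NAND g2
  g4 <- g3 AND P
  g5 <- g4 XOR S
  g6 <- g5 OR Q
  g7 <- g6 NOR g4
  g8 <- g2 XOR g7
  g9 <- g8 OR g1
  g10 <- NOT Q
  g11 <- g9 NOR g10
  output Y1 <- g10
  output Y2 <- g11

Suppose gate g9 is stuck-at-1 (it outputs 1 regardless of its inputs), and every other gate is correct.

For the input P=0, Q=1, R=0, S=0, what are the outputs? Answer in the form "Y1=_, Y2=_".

Y1=0, Y2=0

Propagate with g9 forced: g1=0, g2=0, g3=1, g4=0, g5=0, g6=1, g7=0, g8=0, g9=1 [stuck-at-1], g10=0, g11=0.
So the outputs are Y1=0, Y2=0. (Without the fault they would be Y1=0, Y2=1.)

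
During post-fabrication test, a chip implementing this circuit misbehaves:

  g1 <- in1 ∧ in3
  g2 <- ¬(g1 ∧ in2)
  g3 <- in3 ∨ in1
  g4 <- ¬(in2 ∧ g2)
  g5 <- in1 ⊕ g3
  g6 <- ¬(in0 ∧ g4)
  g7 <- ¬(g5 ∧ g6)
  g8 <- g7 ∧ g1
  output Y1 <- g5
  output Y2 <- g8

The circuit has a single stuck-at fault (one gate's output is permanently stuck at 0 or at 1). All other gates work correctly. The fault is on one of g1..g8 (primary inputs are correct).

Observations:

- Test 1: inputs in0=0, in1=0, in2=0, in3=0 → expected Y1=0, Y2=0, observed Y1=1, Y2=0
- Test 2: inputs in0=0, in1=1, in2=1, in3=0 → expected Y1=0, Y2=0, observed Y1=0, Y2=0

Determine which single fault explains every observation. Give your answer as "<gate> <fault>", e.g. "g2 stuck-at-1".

Fault-free values for test 1 (in0=0, in1=0, in2=0, in3=0): g1=0, g2=1, g3=0, g4=1, g5=0, g6=1, g7=1, g8=0, giving Y1=0, Y2=0. Observed Y1=1, Y2=0.
Test 1: faults giving observed Y1=1, Y2=0 are {g3 stuck-at-1, g5 stuck-at-1}.
Test 2 (in0=0, in1=1, in2=1, in3=0): fault-free g1=0, g2=1, g3=1, g4=0, g5=0, g6=1, g7=1, g8=0 → Y1=0, Y2=0; observed Y1=0, Y2=0. Eliminates g5 stuck-at-1.
Only g3 stuck-at-1 is consistent with every test.

g3 stuck-at-1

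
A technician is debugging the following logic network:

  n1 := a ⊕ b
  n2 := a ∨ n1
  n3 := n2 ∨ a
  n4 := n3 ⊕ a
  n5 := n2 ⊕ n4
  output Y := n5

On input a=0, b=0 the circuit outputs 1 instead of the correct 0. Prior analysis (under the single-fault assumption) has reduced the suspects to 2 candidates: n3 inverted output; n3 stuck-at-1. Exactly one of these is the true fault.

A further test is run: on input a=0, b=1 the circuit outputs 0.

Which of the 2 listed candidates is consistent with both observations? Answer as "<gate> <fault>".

n3 stuck-at-1

Evaluate each candidate on input a=0, b=1:
  n3 inverted output: n1=1, n2=1, n3=0 [inverted output], n4=0, n5=1 → 1 — eliminated
  n3 stuck-at-1: n1=1, n2=1, n3=1 [stuck-at-1], n4=1, n5=0 → 0 — matches
Only n3 stuck-at-1 reproduces the observed 0.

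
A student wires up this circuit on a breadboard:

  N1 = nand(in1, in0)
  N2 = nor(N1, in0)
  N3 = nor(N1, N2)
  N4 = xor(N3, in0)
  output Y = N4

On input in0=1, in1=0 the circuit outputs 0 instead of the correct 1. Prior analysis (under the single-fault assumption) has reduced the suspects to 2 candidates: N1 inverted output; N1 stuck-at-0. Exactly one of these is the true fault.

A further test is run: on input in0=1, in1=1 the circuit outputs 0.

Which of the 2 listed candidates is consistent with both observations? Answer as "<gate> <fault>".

N1 stuck-at-0

Evaluate each candidate on input in0=1, in1=1:
  N1 inverted output: N1=1 [inverted output], N2=0, N3=0, N4=1 → 1 — eliminated
  N1 stuck-at-0: N1=0 [stuck-at-0], N2=0, N3=1, N4=0 → 0 — matches
Only N1 stuck-at-0 reproduces the observed 0.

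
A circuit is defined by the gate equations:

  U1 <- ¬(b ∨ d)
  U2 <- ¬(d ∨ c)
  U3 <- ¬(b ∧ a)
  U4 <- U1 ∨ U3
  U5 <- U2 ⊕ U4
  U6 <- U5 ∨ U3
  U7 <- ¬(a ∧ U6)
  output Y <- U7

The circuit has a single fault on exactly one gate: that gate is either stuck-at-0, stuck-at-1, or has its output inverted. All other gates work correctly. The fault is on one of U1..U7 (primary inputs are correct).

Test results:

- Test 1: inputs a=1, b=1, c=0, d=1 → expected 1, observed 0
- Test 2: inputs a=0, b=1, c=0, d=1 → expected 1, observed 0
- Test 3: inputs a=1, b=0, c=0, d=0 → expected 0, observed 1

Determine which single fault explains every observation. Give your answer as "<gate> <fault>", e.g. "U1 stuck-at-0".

U7 inverted output

Fault-free values for test 1 (a=1, b=1, c=0, d=1): U1=0, U2=0, U3=0, U4=0, U5=0, U6=0, U7=1, giving Y=1. Observed 0.
Test 1: faults giving observed 0 are {U1 stuck-at-1, U1 inverted output, U2 stuck-at-1, U2 inverted output, U3 stuck-at-1, U3 inverted output, U4 stuck-at-1, U4 inverted output, U5 stuck-at-1, U5 inverted output, U6 stuck-at-1, U6 inverted output, U7 stuck-at-0, U7 inverted output}.
Test 2 (a=0, b=1, c=0, d=1): fault-free U1=0, U2=0, U3=1, U4=1, U5=1, U6=1, U7=1 → 1; observed 0. Eliminates U1 stuck-at-1, U1 inverted output, U2 stuck-at-1, U2 inverted output, U3 stuck-at-1, U3 inverted output, U4 stuck-at-1, U4 inverted output, U5 stuck-at-1, U5 inverted output, U6 stuck-at-1, U6 inverted output.
Test 3 (a=1, b=0, c=0, d=0): fault-free U1=1, U2=1, U3=1, U4=1, U5=0, U6=1, U7=0 → 0; observed 1. Eliminates U7 stuck-at-0.
Only U7 inverted output is consistent with every test.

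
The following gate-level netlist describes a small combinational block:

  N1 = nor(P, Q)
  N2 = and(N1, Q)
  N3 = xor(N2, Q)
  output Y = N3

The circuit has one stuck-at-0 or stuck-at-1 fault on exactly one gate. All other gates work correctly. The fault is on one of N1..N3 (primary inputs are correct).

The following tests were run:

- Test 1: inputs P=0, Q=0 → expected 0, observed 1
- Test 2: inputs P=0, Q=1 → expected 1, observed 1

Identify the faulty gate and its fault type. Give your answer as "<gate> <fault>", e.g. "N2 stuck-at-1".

N3 stuck-at-1

Fault-free values for test 1 (P=0, Q=0): N1=1, N2=0, N3=0, giving Y=0. Observed 1.
Test 1: faults giving observed 1 are {N2 stuck-at-1, N3 stuck-at-1}.
Test 2 (P=0, Q=1): fault-free N1=0, N2=0, N3=1 → 1; observed 1. Eliminates N2 stuck-at-1.
Only N3 stuck-at-1 is consistent with every test.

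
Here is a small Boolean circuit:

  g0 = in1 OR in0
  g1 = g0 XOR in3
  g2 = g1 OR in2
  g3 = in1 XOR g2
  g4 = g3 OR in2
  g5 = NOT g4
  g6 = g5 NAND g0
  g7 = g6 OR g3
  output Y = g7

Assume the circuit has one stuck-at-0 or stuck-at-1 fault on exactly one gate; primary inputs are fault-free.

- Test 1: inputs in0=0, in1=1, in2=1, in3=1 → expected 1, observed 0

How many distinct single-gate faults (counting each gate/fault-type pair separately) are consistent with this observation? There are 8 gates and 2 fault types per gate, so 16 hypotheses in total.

4

Fault-free: g0=1, g1=0, g2=1, g3=0, g4=1, g5=0, g6=1, g7=1 → 1. Observed 0.
  g0: none of the 2 fault types match ✗
  g1: none of the 2 fault types match ✗
  g2: none of the 2 fault types match ✗
  g3: none of the 2 fault types match ✗
  g4: stuck-at-0 ✓; others ✗
  g5: stuck-at-1 ✓; others ✗
  g6: stuck-at-0 ✓; others ✗
  g7: stuck-at-0 ✓; others ✗
Consistent faults: {g4 stuck-at-0, g5 stuck-at-1, g6 stuck-at-0, g7 stuck-at-0} — 4 in all.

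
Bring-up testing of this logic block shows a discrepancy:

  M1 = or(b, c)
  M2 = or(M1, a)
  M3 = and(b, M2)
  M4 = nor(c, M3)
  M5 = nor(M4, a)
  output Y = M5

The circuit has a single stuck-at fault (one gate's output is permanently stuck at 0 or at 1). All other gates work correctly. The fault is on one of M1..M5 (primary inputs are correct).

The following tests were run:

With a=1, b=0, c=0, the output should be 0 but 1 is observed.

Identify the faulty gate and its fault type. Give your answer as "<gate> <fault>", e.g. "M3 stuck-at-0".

M5 stuck-at-1

Fault-free values for test 1 (a=1, b=0, c=0): M1=0, M2=1, M3=0, M4=1, M5=0, giving Y=0. Observed 1.
Test 1: faults giving observed 1 are {M5 stuck-at-1}.
Only M5 stuck-at-1 is consistent with every test.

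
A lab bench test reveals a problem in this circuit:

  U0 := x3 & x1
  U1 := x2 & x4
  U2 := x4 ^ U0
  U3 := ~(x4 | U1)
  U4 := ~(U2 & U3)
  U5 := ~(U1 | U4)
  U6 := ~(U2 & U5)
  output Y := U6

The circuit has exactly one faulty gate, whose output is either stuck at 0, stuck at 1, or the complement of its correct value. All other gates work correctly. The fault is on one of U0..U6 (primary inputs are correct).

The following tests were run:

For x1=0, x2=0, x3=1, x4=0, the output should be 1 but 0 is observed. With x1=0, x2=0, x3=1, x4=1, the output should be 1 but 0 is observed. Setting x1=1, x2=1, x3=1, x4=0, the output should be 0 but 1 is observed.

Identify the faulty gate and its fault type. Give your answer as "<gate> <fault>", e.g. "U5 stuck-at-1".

U6 inverted output

Fault-free values for test 1 (x1=0, x2=0, x3=1, x4=0): U0=0, U1=0, U2=0, U3=1, U4=1, U5=0, U6=1, giving Y=1. Observed 0.
Test 1: faults giving observed 0 are {U0 stuck-at-1, U0 inverted output, U2 stuck-at-1, U2 inverted output, U6 stuck-at-0, U6 inverted output}.
Test 2 (x1=0, x2=0, x3=1, x4=1): fault-free U0=0, U1=0, U2=1, U3=0, U4=1, U5=0, U6=1 → 1; observed 0. Eliminates U0 stuck-at-1, U0 inverted output, U2 stuck-at-1, U2 inverted output.
Test 3 (x1=1, x2=1, x3=1, x4=0): fault-free U0=1, U1=0, U2=1, U3=1, U4=0, U5=1, U6=0 → 0; observed 1. Eliminates U6 stuck-at-0.
Only U6 inverted output is consistent with every test.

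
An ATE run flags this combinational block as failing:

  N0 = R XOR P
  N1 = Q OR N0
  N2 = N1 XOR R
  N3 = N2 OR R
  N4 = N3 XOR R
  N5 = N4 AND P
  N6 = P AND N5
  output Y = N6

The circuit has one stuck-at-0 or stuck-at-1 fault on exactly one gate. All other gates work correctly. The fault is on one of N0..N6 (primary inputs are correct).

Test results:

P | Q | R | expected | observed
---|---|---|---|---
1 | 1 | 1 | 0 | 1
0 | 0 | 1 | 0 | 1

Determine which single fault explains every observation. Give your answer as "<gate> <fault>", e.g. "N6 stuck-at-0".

Fault-free values for test 1 (P=1, Q=1, R=1): N0=0, N1=1, N2=0, N3=1, N4=0, N5=0, N6=0, giving Y=0. Observed 1.
Test 1: faults giving observed 1 are {N3 stuck-at-0, N4 stuck-at-1, N5 stuck-at-1, N6 stuck-at-1}.
Test 2 (P=0, Q=0, R=1): fault-free N0=1, N1=1, N2=0, N3=1, N4=0, N5=0, N6=0 → 0; observed 1. Eliminates N3 stuck-at-0, N4 stuck-at-1, N5 stuck-at-1.
Only N6 stuck-at-1 is consistent with every test.

N6 stuck-at-1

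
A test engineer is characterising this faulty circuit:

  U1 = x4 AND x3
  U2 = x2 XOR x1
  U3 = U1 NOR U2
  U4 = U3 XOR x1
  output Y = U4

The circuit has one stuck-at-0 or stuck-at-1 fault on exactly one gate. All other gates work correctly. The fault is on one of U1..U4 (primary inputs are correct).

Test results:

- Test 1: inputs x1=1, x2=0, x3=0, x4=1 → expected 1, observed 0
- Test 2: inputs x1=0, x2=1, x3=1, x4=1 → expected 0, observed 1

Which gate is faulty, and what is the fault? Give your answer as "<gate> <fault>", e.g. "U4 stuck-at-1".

U3 stuck-at-1

Fault-free values for test 1 (x1=1, x2=0, x3=0, x4=1): U1=0, U2=1, U3=0, U4=1, giving Y=1. Observed 0.
Test 1: faults giving observed 0 are {U2 stuck-at-0, U3 stuck-at-1, U4 stuck-at-0}.
Test 2 (x1=0, x2=1, x3=1, x4=1): fault-free U1=1, U2=1, U3=0, U4=0 → 0; observed 1. Eliminates U2 stuck-at-0, U4 stuck-at-0.
Only U3 stuck-at-1 is consistent with every test.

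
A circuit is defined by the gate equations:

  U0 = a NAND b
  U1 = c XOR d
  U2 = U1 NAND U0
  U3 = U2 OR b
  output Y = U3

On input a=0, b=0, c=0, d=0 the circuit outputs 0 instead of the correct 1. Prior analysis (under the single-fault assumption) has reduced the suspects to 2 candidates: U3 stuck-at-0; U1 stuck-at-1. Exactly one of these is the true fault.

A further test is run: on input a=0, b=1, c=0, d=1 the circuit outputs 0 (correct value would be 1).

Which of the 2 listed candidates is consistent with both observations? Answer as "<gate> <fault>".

U3 stuck-at-0

Evaluate each candidate on input a=0, b=1, c=0, d=1:
  U3 stuck-at-0: U0=1, U1=1, U2=0, U3=0 [stuck-at-0] → 0 — matches
  U1 stuck-at-1: U0=1, U1=1 [stuck-at-1], U2=0, U3=1 → 1 — eliminated
Only U3 stuck-at-0 reproduces the observed 0.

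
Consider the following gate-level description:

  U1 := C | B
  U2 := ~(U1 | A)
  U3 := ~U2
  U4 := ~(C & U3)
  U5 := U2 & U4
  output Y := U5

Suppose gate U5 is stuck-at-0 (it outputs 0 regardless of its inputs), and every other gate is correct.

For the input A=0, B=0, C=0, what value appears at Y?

Propagate with U5 forced: U1=0, U2=1, U3=0, U4=1, U5=0 [stuck-at-0].
So Y = 0. (Without the fault it would be 1.)

0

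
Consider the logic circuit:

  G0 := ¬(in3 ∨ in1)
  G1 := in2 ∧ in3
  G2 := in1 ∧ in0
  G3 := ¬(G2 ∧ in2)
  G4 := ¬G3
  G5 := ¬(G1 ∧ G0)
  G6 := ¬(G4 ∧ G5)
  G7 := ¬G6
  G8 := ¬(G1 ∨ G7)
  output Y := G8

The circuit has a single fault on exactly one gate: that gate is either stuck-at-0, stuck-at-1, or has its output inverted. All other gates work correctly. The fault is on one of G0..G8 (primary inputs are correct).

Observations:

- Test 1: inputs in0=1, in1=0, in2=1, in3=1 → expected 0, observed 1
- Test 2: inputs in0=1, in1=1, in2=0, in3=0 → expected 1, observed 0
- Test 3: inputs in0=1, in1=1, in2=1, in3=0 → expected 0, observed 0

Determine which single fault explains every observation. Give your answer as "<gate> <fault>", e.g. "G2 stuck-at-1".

Fault-free values for test 1 (in0=1, in1=0, in2=1, in3=1): G0=0, G1=1, G2=0, G3=1, G4=0, G5=1, G6=1, G7=0, G8=0, giving Y=0. Observed 1.
Test 1: faults giving observed 1 are {G1 stuck-at-0, G1 inverted output, G8 stuck-at-1, G8 inverted output}.
Test 2 (in0=1, in1=1, in2=0, in3=0): fault-free G0=0, G1=0, G2=1, G3=1, G4=0, G5=1, G6=1, G7=0, G8=1 → 1; observed 0. Eliminates G1 stuck-at-0, G8 stuck-at-1.
Test 3 (in0=1, in1=1, in2=1, in3=0): fault-free G0=0, G1=0, G2=1, G3=0, G4=1, G5=1, G6=0, G7=1, G8=0 → 0; observed 0. Eliminates G8 inverted output.
Only G1 inverted output is consistent with every test.

G1 inverted output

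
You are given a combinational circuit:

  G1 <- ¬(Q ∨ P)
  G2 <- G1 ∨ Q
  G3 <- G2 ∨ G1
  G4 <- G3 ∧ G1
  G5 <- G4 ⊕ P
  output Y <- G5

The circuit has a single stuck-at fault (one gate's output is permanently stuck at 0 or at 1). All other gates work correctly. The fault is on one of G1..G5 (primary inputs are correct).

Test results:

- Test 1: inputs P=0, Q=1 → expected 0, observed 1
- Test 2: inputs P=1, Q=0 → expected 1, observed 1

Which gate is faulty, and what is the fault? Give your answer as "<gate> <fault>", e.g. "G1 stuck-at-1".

Fault-free values for test 1 (P=0, Q=1): G1=0, G2=1, G3=1, G4=0, G5=0, giving Y=0. Observed 1.
Test 1: faults giving observed 1 are {G1 stuck-at-1, G4 stuck-at-1, G5 stuck-at-1}.
Test 2 (P=1, Q=0): fault-free G1=0, G2=0, G3=0, G4=0, G5=1 → 1; observed 1. Eliminates G1 stuck-at-1, G4 stuck-at-1.
Only G5 stuck-at-1 is consistent with every test.

G5 stuck-at-1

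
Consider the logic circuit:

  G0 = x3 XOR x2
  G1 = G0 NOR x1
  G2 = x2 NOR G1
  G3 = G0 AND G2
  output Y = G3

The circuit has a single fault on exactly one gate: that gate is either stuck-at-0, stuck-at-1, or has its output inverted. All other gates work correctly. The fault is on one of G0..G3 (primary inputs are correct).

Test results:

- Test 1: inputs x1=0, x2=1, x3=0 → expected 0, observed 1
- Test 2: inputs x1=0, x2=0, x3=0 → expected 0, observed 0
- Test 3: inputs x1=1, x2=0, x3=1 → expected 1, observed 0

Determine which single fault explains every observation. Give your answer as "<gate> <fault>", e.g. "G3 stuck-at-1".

Fault-free values for test 1 (x1=0, x2=1, x3=0): G0=1, G1=0, G2=0, G3=0, giving Y=0. Observed 1.
Test 1: faults giving observed 1 are {G2 stuck-at-1, G2 inverted output, G3 stuck-at-1, G3 inverted output}.
Test 2 (x1=0, x2=0, x3=0): fault-free G0=0, G1=1, G2=0, G3=0 → 0; observed 0. Eliminates G3 stuck-at-1, G3 inverted output.
Test 3 (x1=1, x2=0, x3=1): fault-free G0=1, G1=0, G2=1, G3=1 → 1; observed 0. Eliminates G2 stuck-at-1.
Only G2 inverted output is consistent with every test.

G2 inverted output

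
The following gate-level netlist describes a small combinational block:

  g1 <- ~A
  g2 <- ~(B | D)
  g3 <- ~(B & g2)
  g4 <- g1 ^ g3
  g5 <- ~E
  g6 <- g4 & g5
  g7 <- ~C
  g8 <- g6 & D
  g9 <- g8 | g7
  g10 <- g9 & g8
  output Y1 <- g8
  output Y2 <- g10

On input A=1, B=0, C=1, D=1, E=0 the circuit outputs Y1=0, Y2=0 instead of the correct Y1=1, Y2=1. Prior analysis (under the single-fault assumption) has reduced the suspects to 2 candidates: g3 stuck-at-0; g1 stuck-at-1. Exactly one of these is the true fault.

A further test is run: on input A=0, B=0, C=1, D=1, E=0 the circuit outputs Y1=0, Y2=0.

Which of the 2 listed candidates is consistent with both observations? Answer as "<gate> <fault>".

Evaluate each candidate on input A=0, B=0, C=1, D=1, E=0:
  g3 stuck-at-0: g1=1, g2=0, g3=0 [stuck-at-0], g4=1, g5=1, g6=1, g7=0, g8=1, g9=1, g10=1 → Y1=1, Y2=1 — eliminated
  g1 stuck-at-1: g1=1 [stuck-at-1], g2=0, g3=1, g4=0, g5=1, g6=0, g7=0, g8=0, g9=0, g10=0 → Y1=0, Y2=0 — matches
Only g1 stuck-at-1 reproduces the observed Y1=0, Y2=0.

g1 stuck-at-1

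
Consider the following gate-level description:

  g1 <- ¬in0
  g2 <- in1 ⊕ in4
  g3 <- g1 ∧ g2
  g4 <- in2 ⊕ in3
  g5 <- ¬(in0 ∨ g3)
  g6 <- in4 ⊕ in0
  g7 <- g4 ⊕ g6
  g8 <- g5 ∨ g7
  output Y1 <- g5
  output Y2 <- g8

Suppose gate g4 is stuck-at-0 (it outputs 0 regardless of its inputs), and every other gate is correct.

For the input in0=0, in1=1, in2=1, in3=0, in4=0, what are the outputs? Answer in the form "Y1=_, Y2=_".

Propagate with g4 forced: g1=1, g2=1, g3=1, g4=0 [stuck-at-0], g5=0, g6=0, g7=0, g8=0.
So the outputs are Y1=0, Y2=0. (Without the fault they would be Y1=0, Y2=1.)

Y1=0, Y2=0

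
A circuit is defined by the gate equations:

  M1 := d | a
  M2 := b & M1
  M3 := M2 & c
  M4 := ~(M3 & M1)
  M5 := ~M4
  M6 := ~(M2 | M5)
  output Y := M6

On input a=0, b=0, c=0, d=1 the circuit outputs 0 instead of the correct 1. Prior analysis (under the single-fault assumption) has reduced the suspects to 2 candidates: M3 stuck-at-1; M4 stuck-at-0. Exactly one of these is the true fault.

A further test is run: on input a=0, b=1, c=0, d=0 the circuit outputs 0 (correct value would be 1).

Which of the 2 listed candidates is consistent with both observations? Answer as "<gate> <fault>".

Evaluate each candidate on input a=0, b=1, c=0, d=0:
  M3 stuck-at-1: M1=0, M2=0, M3=1 [stuck-at-1], M4=1, M5=0, M6=1 → 1 — eliminated
  M4 stuck-at-0: M1=0, M2=0, M3=0, M4=0 [stuck-at-0], M5=1, M6=0 → 0 — matches
Only M4 stuck-at-0 reproduces the observed 0.

M4 stuck-at-0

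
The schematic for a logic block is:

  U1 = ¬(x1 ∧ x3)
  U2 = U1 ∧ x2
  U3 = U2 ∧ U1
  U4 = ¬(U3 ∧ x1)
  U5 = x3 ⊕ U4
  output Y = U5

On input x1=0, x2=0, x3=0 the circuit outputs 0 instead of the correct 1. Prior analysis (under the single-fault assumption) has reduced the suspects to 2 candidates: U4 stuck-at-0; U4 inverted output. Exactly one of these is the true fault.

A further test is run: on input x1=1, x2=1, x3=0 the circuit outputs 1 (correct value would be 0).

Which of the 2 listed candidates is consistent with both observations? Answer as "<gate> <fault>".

U4 inverted output

Evaluate each candidate on input x1=1, x2=1, x3=0:
  U4 stuck-at-0: U1=1, U2=1, U3=1, U4=0 [stuck-at-0], U5=0 → 0 — eliminated
  U4 inverted output: U1=1, U2=1, U3=1, U4=1 [inverted output], U5=1 → 1 — matches
Only U4 inverted output reproduces the observed 1.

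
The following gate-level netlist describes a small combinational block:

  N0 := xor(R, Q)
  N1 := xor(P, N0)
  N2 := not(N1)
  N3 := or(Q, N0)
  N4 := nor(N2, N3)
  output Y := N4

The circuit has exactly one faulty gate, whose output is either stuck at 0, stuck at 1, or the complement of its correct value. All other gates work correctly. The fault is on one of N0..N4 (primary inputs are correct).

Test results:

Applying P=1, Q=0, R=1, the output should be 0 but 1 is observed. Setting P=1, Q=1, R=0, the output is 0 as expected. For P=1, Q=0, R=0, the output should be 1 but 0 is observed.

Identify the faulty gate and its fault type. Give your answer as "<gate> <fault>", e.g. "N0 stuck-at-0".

Fault-free values for test 1 (P=1, Q=0, R=1): N0=1, N1=0, N2=1, N3=1, N4=0, giving Y=0. Observed 1.
Test 1: faults giving observed 1 are {N0 stuck-at-0, N0 inverted output, N4 stuck-at-1, N4 inverted output}.
Test 2 (P=1, Q=1, R=0): fault-free N0=1, N1=0, N2=1, N3=1, N4=0 → 0; observed 0. Eliminates N4 stuck-at-1, N4 inverted output.
Test 3 (P=1, Q=0, R=0): fault-free N0=0, N1=1, N2=0, N3=0, N4=1 → 1; observed 0. Eliminates N0 stuck-at-0.
Only N0 inverted output is consistent with every test.

N0 inverted output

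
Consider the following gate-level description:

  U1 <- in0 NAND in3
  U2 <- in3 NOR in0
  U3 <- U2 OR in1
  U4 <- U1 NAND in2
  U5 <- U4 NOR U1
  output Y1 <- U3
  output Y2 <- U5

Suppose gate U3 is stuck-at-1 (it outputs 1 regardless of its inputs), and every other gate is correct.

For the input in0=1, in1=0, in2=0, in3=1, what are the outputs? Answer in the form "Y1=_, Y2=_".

Propagate with U3 forced: U1=0, U2=0, U3=1 [stuck-at-1], U4=1, U5=0.
So the outputs are Y1=1, Y2=0. (Without the fault they would be Y1=0, Y2=0.)

Y1=1, Y2=0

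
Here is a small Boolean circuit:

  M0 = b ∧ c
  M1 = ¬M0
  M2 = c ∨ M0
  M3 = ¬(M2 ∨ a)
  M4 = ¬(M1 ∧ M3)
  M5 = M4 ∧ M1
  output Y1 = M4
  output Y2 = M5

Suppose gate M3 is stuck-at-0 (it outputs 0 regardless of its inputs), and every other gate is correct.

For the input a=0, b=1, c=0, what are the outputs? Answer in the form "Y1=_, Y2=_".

Propagate with M3 forced: M0=0, M1=1, M2=0, M3=0 [stuck-at-0], M4=1, M5=1.
So the outputs are Y1=1, Y2=1. (Without the fault they would be Y1=0, Y2=0.)

Y1=1, Y2=1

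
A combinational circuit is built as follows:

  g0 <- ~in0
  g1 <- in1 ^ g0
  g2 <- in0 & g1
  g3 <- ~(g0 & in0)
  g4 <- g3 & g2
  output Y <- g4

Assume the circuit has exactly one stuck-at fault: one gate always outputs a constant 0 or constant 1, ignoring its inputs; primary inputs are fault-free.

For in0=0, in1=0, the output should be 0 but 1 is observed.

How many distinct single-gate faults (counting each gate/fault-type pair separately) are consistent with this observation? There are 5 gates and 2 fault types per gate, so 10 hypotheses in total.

2

Fault-free: g0=1, g1=1, g2=0, g3=1, g4=0 → 0. Observed 1.
  g0 stuck-at-0: output 0 ✗
  g0 stuck-at-1: output 0 ✗
  g1 stuck-at-0: output 0 ✗
  g1 stuck-at-1: output 0 ✗
  g2 stuck-at-0: output 0 ✗
  g2 stuck-at-1: output 1 ✓
  g3 stuck-at-0: output 0 ✗
  g3 stuck-at-1: output 0 ✗
  g4 stuck-at-0: output 0 ✗
  g4 stuck-at-1: output 1 ✓
Consistent faults: {g2 stuck-at-1, g4 stuck-at-1} — 2 in all.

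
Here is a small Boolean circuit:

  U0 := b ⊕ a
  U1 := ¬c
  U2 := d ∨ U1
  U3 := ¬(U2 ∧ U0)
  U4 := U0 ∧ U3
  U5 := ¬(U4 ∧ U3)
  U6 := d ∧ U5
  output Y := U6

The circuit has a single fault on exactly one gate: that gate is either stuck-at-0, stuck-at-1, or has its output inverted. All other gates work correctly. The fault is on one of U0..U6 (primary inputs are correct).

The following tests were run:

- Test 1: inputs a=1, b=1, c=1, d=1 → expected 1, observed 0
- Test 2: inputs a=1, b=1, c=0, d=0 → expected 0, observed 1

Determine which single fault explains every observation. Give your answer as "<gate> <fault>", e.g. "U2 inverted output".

U6 inverted output

Fault-free values for test 1 (a=1, b=1, c=1, d=1): U0=0, U1=0, U2=1, U3=1, U4=0, U5=1, U6=1, giving Y=1. Observed 0.
Test 1: faults giving observed 0 are {U4 stuck-at-1, U4 inverted output, U5 stuck-at-0, U5 inverted output, U6 stuck-at-0, U6 inverted output}.
Test 2 (a=1, b=1, c=0, d=0): fault-free U0=0, U1=1, U2=1, U3=1, U4=0, U5=1, U6=0 → 0; observed 1. Eliminates U4 stuck-at-1, U4 inverted output, U5 stuck-at-0, U5 inverted output, U6 stuck-at-0.
Only U6 inverted output is consistent with every test.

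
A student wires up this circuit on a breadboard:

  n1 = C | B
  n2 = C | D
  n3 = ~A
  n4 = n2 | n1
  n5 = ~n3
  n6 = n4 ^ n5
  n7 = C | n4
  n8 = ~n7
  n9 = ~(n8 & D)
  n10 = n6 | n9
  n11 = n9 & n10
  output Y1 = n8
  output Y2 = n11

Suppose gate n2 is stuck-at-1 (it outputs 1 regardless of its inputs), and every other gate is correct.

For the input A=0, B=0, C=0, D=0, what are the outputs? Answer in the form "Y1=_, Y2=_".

Y1=0, Y2=1

Propagate with n2 forced: n1=0, n2=1 [stuck-at-1], n3=1, n4=1, n5=0, n6=1, n7=1, n8=0, n9=1, n10=1, n11=1.
So the outputs are Y1=0, Y2=1. (Without the fault they would be Y1=1, Y2=1.)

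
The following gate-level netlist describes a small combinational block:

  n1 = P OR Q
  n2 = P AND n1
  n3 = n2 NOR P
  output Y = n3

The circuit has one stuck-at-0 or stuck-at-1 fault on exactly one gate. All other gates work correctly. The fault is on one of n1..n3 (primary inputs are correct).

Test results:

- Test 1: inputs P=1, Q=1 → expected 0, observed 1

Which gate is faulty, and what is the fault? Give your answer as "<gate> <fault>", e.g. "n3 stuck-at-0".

n3 stuck-at-1

Fault-free values for test 1 (P=1, Q=1): n1=1, n2=1, n3=0, giving Y=0. Observed 1.
Test 1: faults giving observed 1 are {n3 stuck-at-1}.
Only n3 stuck-at-1 is consistent with every test.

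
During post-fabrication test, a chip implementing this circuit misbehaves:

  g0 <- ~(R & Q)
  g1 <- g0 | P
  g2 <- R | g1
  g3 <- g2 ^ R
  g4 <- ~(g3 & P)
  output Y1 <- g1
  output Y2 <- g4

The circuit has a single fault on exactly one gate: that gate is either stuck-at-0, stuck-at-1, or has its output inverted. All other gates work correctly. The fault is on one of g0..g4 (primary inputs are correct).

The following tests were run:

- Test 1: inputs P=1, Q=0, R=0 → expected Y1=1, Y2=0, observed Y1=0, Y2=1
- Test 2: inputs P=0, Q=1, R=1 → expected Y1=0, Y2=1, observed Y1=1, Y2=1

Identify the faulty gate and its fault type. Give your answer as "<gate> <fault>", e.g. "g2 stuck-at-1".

Fault-free values for test 1 (P=1, Q=0, R=0): g0=1, g1=1, g2=1, g3=1, g4=0, giving Y1=1, Y2=0. Observed Y1=0, Y2=1.
Test 1: faults giving observed Y1=0, Y2=1 are {g1 stuck-at-0, g1 inverted output}.
Test 2 (P=0, Q=1, R=1): fault-free g0=0, g1=0, g2=1, g3=0, g4=1 → Y1=0, Y2=1; observed Y1=1, Y2=1. Eliminates g1 stuck-at-0.
Only g1 inverted output is consistent with every test.

g1 inverted output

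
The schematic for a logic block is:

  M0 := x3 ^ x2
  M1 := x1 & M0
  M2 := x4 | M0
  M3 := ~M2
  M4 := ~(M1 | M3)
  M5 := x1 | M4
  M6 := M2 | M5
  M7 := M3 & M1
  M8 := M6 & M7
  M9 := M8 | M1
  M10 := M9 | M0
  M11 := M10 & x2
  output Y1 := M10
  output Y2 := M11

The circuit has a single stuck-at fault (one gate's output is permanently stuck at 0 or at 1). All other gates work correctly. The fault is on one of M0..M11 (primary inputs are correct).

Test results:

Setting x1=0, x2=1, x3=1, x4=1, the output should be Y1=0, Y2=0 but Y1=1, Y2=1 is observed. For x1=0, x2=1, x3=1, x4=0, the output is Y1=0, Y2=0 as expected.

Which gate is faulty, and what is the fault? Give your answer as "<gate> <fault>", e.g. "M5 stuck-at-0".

M7 stuck-at-1

Fault-free values for test 1 (x1=0, x2=1, x3=1, x4=1): M0=0, M1=0, M2=1, M3=0, M4=1, M5=1, M6=1, M7=0, M8=0, M9=0, M10=0, M11=0, giving Y1=0, Y2=0. Observed Y1=1, Y2=1.
Test 1: faults giving observed Y1=1, Y2=1 are {M0 stuck-at-1, M1 stuck-at-1, M7 stuck-at-1, M8 stuck-at-1, M9 stuck-at-1, M10 stuck-at-1}.
Test 2 (x1=0, x2=1, x3=1, x4=0): fault-free M0=0, M1=0, M2=0, M3=1, M4=0, M5=0, M6=0, M7=0, M8=0, M9=0, M10=0, M11=0 → Y1=0, Y2=0; observed Y1=0, Y2=0. Eliminates M0 stuck-at-1, M1 stuck-at-1, M8 stuck-at-1, M9 stuck-at-1, M10 stuck-at-1.
Only M7 stuck-at-1 is consistent with every test.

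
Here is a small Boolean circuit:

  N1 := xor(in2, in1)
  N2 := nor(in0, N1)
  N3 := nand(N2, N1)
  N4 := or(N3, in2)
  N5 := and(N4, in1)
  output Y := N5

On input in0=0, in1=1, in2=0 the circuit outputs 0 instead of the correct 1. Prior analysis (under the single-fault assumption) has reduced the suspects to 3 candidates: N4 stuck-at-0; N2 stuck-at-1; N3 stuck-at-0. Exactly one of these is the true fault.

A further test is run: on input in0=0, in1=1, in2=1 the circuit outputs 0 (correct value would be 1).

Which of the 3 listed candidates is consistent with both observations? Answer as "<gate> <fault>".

N4 stuck-at-0

Evaluate each candidate on input in0=0, in1=1, in2=1:
  N4 stuck-at-0: N1=0, N2=1, N3=1, N4=0 [stuck-at-0], N5=0 → 0 — matches
  N2 stuck-at-1: N1=0, N2=1 [stuck-at-1], N3=1, N4=1, N5=1 → 1 — eliminated
  N3 stuck-at-0: N1=0, N2=1, N3=0 [stuck-at-0], N4=1, N5=1 → 1 — eliminated
Only N4 stuck-at-0 reproduces the observed 0.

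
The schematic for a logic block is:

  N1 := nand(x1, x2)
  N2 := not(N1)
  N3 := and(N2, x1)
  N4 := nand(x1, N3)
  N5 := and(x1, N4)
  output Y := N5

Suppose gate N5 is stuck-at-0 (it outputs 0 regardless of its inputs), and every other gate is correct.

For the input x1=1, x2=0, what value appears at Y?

Propagate with N5 forced: N1=1, N2=0, N3=0, N4=1, N5=0 [stuck-at-0].
So Y = 0. (Without the fault it would be 1.)

0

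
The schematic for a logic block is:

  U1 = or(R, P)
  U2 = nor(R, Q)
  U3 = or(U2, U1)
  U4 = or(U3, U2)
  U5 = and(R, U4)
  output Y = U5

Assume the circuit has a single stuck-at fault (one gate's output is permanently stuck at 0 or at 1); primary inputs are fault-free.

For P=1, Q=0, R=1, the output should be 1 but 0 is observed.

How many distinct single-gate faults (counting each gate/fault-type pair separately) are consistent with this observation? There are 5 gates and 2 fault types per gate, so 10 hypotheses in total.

4

Fault-free: U1=1, U2=0, U3=1, U4=1, U5=1 → 1. Observed 0.
  U1 stuck-at-0: output 0 ✓
  U1 stuck-at-1: output 1 ✗
  U2 stuck-at-0: output 1 ✗
  U2 stuck-at-1: output 1 ✗
  U3 stuck-at-0: output 0 ✓
  U3 stuck-at-1: output 1 ✗
  U4 stuck-at-0: output 0 ✓
  U4 stuck-at-1: output 1 ✗
  U5 stuck-at-0: output 0 ✓
  U5 stuck-at-1: output 1 ✗
Consistent faults: {U1 stuck-at-0, U3 stuck-at-0, U4 stuck-at-0, U5 stuck-at-0} — 4 in all.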